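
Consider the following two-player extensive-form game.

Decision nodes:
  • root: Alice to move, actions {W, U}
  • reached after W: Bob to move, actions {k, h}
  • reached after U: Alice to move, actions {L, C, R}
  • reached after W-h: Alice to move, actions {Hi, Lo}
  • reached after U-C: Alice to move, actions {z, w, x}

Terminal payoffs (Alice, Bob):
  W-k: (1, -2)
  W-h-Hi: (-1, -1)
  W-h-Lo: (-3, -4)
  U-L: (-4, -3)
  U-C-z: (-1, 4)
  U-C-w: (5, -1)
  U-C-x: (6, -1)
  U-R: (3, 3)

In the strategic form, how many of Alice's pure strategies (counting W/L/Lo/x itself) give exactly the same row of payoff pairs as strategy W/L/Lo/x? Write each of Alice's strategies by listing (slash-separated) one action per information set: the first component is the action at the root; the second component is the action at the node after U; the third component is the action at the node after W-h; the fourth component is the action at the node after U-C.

Row for W/L/Lo/x (columns k, h): (1,-2) (-3,-4).
Under W/L/Lo/x, Alice's choice at the node after U and at the node after U-C can never be reached regardless of what Bob does, so varying those choices leaves every outcome unchanged.
Holding the reachable choices fixed and varying the unreachable ones freely already gives 3 × 3 = 9 equivalent strategies.
No other strategy reproduces this row, so those 9 are the full class: W/L/Lo/z, W/L/Lo/w, W/L/Lo/x, W/C/Lo/z, W/C/Lo/w, W/C/Lo/x, W/R/Lo/z, W/R/Lo/w, W/R/Lo/x.

9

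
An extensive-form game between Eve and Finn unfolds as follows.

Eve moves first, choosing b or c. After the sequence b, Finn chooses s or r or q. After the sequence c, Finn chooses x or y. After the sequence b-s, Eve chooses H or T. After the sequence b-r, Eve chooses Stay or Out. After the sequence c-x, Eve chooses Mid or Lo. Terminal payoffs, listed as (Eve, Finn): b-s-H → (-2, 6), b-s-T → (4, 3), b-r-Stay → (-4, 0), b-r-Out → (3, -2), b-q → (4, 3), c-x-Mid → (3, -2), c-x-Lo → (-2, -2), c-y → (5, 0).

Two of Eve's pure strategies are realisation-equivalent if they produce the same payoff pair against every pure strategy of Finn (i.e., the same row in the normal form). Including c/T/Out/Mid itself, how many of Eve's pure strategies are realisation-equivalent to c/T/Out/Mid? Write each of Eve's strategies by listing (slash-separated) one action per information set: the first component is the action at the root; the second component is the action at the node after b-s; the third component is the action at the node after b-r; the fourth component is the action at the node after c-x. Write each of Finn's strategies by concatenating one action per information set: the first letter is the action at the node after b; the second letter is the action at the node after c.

4

Row for c/T/Out/Mid (columns sx, sy, rx, ry, qx, qy): (3,-2) (5,0) (3,-2) (5,0) (3,-2) (5,0).
Under c/T/Out/Mid, Eve's choice at the node after b-s and at the node after b-r can never be reached regardless of what Finn does, so varying those choices leaves every outcome unchanged.
Holding the reachable choices fixed and varying the unreachable ones freely already gives 2 × 2 = 4 equivalent strategies.
No other strategy reproduces this row, so those 4 are the full class: c/H/Stay/Mid, c/H/Out/Mid, c/T/Stay/Mid, c/T/Out/Mid.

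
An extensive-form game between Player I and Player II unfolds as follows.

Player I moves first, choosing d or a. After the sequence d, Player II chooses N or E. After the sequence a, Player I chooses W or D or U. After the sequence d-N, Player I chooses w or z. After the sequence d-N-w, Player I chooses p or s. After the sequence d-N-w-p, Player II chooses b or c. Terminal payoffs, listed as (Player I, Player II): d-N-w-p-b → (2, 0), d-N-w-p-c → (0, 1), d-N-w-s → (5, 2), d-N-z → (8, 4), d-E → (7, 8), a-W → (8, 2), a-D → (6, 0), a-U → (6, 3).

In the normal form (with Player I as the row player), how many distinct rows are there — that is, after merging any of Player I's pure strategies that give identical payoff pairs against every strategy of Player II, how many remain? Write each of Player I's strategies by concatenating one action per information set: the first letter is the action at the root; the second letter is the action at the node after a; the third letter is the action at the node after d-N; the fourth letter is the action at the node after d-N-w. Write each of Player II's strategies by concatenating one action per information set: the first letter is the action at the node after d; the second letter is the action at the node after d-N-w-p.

Player I has 24 pure strategies: dWwp, dWws, dWzp, dWzs, dDwp, dDws, dDzp, dDzs, dUwp, dUws, dUzp, dUzs, aWwp, aWws, aWzp, aWzs, aDwp, aDws, aDzp, aDzs, aUwp, aUws, aUzp, aUzs. Columns: Nb, Nc, Eb, Ec.
{dWwp, dDwp, dUwp} → row (2,0) (0,1) (7,8) (7,8)
{dWws, dDws, dUws} → row (5,2) (5,2) (7,8) (7,8)
{dWzp, dWzs, dDzp, dDzs, dUzp, dUzs} → row (8,4) (8,4) (7,8) (7,8)
{aWwp, aWws, aWzp, aWzs} → row (8,2) (8,2) (8,2) (8,2)
{aDwp, aDws, aDzp, aDzs} → row (6,0) (6,0) (6,0) (6,0)
{aUwp, aUws, aUzp, aUzs} → row (6,3) (6,3) (6,3) (6,3)
That's 6 distinct rows out of 24 strategies.

6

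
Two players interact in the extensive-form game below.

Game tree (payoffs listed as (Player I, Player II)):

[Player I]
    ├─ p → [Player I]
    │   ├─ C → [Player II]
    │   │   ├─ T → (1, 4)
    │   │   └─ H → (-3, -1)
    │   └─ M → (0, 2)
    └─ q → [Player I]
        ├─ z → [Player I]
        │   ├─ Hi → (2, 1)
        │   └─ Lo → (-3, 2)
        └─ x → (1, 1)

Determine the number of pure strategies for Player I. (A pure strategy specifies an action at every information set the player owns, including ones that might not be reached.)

16

Player I owns the root with actions {p, q} — two choices.
Player I owns the node after p with actions {C, M} — two choices.
Player I owns the node after q with actions {z, x} — two choices.
Player I owns the node after q-z with actions {Hi, Lo} — two choices.
A pure strategy fixes one action at each information set independently, so the count is the product 2 × 2 × 2 × 2 = 16.
(For reference, Player II has 2 pure strategies, giving a 16×2 normal-form matrix.)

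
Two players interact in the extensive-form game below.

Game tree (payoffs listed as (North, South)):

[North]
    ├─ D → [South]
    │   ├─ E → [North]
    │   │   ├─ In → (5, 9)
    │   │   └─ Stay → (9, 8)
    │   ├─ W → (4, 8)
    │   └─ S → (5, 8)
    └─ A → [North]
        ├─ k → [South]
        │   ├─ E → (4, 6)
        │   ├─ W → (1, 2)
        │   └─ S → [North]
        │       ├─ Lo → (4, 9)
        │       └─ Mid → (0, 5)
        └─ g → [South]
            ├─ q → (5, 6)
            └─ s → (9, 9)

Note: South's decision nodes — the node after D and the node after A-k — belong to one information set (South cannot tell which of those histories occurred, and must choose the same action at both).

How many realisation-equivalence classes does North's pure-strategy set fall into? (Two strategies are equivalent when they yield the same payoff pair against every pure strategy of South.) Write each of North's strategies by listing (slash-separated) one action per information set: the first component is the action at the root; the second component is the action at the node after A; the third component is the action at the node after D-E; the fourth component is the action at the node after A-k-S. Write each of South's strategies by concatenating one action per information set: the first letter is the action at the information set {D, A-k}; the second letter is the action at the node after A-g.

5

North has 16 pure strategies: D/k/In/Lo, D/k/In/Mid, D/k/Stay/Lo, D/k/Stay/Mid, D/g/In/Lo, D/g/In/Mid, D/g/Stay/Lo, D/g/Stay/Mid, A/k/In/Lo, A/k/In/Mid, A/k/Stay/Lo, A/k/Stay/Mid, A/g/In/Lo, A/g/In/Mid, A/g/Stay/Lo, A/g/Stay/Mid. Columns: Eq, Es, Wq, Ws, Sq, Ss.
{D/k/In/Lo, D/k/In/Mid, D/g/In/Lo, D/g/In/Mid} → row (5,9) (5,9) (4,8) (4,8) (5,8) (5,8)
{D/k/Stay/Lo, D/k/Stay/Mid, D/g/Stay/Lo, D/g/Stay/Mid} → row (9,8) (9,8) (4,8) (4,8) (5,8) (5,8)
{A/k/In/Lo, A/k/Stay/Lo} → row (4,6) (4,6) (1,2) (1,2) (4,9) (4,9)
{A/k/In/Mid, A/k/Stay/Mid} → row (4,6) (4,6) (1,2) (1,2) (0,5) (0,5)
{A/g/In/Lo, A/g/In/Mid, A/g/Stay/Lo, A/g/Stay/Mid} → row (5,6) (9,9) (5,6) (9,9) (5,6) (9,9)
That's 5 distinct rows out of 16 strategies.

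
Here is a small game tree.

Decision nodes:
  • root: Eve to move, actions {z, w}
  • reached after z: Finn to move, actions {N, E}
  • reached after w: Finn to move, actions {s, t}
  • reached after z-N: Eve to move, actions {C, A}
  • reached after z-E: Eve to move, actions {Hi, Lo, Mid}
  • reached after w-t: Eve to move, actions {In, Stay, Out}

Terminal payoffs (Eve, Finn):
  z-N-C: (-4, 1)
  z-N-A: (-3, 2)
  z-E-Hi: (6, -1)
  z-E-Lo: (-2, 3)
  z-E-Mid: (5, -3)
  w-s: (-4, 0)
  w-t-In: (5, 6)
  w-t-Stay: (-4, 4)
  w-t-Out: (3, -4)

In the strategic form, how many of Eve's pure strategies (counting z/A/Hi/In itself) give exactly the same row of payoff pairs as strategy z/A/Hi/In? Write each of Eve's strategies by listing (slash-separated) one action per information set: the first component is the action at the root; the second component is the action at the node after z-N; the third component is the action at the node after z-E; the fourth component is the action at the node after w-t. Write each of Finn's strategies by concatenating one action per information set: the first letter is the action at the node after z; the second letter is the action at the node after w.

3

Row for z/A/Hi/In (columns Ns, Nt, Es, Et): (-3,2) (-3,2) (6,-1) (6,-1).
Under z/A/Hi/In, Eve's choice at the node after w-t can never be reached regardless of what Finn does, so varying those choices leaves every outcome unchanged.
Holding the reachable choices fixed and varying the unreachable one freely already gives 3 equivalent strategies.
No other strategy reproduces this row, so those 3 are the full class: z/A/Hi/In, z/A/Hi/Stay, z/A/Hi/Out.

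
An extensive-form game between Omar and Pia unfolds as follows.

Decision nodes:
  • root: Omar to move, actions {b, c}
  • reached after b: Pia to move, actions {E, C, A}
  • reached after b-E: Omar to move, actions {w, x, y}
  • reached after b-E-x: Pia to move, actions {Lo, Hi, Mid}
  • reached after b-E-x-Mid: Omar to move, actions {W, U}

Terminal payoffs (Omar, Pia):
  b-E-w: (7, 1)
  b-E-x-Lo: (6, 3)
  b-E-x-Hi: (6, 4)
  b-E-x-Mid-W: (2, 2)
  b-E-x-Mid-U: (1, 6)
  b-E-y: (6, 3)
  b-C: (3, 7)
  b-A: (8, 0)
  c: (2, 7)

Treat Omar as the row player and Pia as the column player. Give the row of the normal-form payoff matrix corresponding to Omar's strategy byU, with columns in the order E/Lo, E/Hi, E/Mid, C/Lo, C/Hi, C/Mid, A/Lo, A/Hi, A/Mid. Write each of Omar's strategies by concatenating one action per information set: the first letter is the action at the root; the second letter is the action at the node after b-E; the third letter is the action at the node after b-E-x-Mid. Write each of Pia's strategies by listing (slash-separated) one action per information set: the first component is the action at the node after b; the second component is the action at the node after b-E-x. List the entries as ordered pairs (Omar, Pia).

(6,3) (6,3) (6,3) (3,7) (3,7) (3,7) (8,0) (8,0) (8,0)

vs E/Lo: Omar plays b → Pia plays E at [b] → Omar plays y at [b-E] → (6, 3)
vs E/Hi: Omar plays b → Pia plays E at [b] → Omar plays y at [b-E] → (6, 3)
vs E/Mid: Omar plays b → Pia plays E at [b] → Omar plays y at [b-E] → (6, 3)
vs C/Lo: Omar plays b → Pia plays C at [b] → (3, 7)
vs C/Hi: Omar plays b → Pia plays C at [b] → (3, 7)
vs C/Mid: Omar plays b → Pia plays C at [b] → (3, 7)
vs A/Lo: Omar plays b → Pia plays A at [b] → (8, 0)
vs A/Hi: Omar plays b → Pia plays A at [b] → (8, 0)
vs A/Mid: Omar plays b → Pia plays A at [b] → (8, 0)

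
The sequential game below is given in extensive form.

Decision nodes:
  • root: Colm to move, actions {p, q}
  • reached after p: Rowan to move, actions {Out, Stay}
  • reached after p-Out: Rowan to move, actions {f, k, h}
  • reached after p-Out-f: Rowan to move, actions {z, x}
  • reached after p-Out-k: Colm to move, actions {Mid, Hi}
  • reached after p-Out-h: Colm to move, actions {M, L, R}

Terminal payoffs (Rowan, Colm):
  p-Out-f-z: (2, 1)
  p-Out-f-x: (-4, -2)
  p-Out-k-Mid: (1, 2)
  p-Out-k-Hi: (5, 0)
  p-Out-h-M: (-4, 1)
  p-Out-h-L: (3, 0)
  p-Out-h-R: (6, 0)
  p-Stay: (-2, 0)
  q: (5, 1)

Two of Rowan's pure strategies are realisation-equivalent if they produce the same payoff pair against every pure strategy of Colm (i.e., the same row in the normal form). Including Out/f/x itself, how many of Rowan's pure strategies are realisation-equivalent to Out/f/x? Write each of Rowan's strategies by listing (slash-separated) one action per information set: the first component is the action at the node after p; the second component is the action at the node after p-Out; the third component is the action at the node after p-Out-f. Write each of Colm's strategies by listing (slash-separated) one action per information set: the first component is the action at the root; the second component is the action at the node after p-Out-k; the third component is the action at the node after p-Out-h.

1

Row for Out/f/x (columns p/Mid/M, p/Mid/L, p/Mid/R, p/Hi/M, p/Hi/L, p/Hi/R, q/Mid/M, q/Mid/L, q/Mid/R, q/Hi/M, q/Hi/L, q/Hi/R): (-4,-2) (-4,-2) (-4,-2) (-4,-2) (-4,-2) (-4,-2) (5,1) (5,1) (5,1) (5,1) (5,1) (5,1).
Every one of Rowan's information sets is on the play path for some reply by Colm when Rowan follows Out/f/x.
Changing the action at any of them therefore changes at least one column, so only Out/f/x itself gives this row.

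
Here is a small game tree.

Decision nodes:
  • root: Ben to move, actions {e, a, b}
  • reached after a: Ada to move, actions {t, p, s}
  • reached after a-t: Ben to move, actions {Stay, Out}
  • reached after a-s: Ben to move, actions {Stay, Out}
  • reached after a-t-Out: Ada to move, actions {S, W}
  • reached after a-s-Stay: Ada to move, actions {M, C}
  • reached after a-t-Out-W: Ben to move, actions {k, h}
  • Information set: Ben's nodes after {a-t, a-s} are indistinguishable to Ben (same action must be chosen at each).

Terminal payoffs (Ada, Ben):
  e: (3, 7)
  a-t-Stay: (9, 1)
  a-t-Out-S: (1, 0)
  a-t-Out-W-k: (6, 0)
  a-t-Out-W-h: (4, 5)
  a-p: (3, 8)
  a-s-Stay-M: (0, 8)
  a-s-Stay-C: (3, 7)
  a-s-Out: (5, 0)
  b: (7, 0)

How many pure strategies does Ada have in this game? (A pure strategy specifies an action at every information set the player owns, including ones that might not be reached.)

Ada owns the node after a with actions {t, p, s} — three choices.
Ada owns the node after a-t-Out with actions {S, W} — two choices.
Ada owns the node after a-s-Stay with actions {M, C} — two choices.
A pure strategy fixes one action at each information set independently, so the count is the product 3 × 2 × 2 = 12.
(For reference, Ben has 12 pure strategies, giving a 12×12 normal-form matrix.)

12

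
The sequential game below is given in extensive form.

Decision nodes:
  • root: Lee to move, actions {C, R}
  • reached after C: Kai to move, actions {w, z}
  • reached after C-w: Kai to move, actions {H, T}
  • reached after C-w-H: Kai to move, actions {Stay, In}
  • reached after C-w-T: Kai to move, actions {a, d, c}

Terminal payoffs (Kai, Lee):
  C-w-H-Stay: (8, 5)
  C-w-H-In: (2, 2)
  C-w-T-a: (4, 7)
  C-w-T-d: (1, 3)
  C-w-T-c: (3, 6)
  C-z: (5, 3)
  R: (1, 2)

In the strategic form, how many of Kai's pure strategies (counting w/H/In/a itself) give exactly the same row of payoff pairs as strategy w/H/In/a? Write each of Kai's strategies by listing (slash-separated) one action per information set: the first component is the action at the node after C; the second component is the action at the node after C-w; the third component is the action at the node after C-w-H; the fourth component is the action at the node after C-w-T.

3

Row for w/H/In/a (columns C, R): (2,2) (1,2).
Under w/H/In/a, Kai's choice at the node after C-w-T can never be reached regardless of what Lee does, so varying those choices leaves every outcome unchanged.
Holding the reachable choices fixed and varying the unreachable one freely already gives 3 equivalent strategies.
No other strategy reproduces this row, so those 3 are the full class: w/H/In/a, w/H/In/d, w/H/In/c.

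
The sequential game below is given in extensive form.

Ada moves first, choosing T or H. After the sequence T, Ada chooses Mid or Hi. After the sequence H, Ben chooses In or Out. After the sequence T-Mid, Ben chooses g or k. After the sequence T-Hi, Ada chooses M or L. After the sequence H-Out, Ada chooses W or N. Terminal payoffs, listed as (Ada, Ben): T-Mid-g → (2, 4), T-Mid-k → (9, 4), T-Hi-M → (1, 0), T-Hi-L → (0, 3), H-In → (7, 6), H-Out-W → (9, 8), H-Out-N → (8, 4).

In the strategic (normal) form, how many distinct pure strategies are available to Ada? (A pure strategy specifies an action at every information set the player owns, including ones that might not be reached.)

16

Ada owns the root with actions {T, H} — two choices.
Ada owns the node after T with actions {Mid, Hi} — two choices.
Ada owns the node after T-Hi with actions {M, L} — two choices.
Ada owns the node after H-Out with actions {W, N} — two choices.
A pure strategy fixes one action at each information set independently, so the count is the product 2 × 2 × 2 × 2 = 16.
(For reference, Ben has 4 pure strategies, giving a 16×4 normal-form matrix.)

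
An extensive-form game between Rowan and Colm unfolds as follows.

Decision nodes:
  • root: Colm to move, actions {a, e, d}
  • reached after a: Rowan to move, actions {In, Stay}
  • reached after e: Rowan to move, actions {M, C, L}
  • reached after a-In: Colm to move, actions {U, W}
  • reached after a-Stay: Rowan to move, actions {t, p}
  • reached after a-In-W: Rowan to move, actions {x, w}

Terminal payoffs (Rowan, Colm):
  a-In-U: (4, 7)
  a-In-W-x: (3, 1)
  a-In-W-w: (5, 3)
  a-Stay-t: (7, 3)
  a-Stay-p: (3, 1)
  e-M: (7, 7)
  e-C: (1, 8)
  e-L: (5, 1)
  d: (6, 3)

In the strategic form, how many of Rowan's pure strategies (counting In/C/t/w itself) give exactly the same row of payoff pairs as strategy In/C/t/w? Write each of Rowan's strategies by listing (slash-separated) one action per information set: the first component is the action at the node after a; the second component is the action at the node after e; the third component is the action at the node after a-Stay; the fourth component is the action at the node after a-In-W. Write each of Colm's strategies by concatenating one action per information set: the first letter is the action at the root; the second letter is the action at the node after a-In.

Row for In/C/t/w (columns aU, aW, eU, eW, dU, dW): (4,7) (5,3) (1,8) (1,8) (6,3) (6,3).
Under In/C/t/w, Rowan's choice at the node after a-Stay can never be reached regardless of what Colm does, so varying those choices leaves every outcome unchanged.
Holding the reachable choices fixed and varying the unreachable one freely already gives 2 equivalent strategies.
No other strategy reproduces this row, so those 2 are the full class: In/C/t/w, In/C/p/w.

2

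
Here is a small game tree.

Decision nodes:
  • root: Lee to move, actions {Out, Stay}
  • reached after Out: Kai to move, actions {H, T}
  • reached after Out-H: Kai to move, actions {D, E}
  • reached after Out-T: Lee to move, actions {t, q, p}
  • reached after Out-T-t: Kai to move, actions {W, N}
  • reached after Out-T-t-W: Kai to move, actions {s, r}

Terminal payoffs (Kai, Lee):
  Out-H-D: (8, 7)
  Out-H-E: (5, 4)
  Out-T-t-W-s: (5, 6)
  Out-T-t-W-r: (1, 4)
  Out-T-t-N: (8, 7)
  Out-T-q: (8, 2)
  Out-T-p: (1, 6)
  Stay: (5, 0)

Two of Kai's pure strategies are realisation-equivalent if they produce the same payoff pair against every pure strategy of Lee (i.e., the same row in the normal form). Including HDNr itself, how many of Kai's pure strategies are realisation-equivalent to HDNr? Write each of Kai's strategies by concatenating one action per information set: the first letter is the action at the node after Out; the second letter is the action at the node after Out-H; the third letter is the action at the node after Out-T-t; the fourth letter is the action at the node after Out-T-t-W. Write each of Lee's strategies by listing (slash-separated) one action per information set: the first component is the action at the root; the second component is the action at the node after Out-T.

4

Row for HDNr (columns Out/t, Out/q, Out/p, Stay/t, Stay/q, Stay/p): (8,7) (8,7) (8,7) (5,0) (5,0) (5,0).
Under HDNr, Kai's choice at the node after Out-T-t and at the node after Out-T-t-W can never be reached regardless of what Lee does, so varying those choices leaves every outcome unchanged.
Holding the reachable choices fixed and varying the unreachable ones freely already gives 2 × 2 = 4 equivalent strategies.
No other strategy reproduces this row, so those 4 are the full class: HDWs, HDWr, HDNs, HDNr.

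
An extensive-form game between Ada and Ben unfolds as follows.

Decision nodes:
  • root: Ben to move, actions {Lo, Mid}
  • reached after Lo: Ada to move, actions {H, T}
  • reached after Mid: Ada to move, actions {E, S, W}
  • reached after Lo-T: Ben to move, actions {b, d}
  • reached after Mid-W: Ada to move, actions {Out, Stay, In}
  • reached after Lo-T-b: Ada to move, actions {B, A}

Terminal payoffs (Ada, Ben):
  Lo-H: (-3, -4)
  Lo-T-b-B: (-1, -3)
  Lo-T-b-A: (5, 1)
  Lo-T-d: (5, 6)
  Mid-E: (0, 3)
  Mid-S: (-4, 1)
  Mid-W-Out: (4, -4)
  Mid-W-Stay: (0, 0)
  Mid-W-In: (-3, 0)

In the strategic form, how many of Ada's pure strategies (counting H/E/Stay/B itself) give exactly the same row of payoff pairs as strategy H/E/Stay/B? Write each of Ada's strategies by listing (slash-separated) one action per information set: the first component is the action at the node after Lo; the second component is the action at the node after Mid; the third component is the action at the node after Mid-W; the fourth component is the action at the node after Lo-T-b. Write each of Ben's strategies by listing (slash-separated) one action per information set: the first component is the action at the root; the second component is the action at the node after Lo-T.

6

Row for H/E/Stay/B (columns Lo/b, Lo/d, Mid/b, Mid/d): (-3,-4) (-3,-4) (0,3) (0,3).
Under H/E/Stay/B, Ada's choice at the node after Mid-W and at the node after Lo-T-b can never be reached regardless of what Ben does, so varying those choices leaves every outcome unchanged.
Holding the reachable choices fixed and varying the unreachable ones freely already gives 3 × 2 = 6 equivalent strategies.
No other strategy reproduces this row, so those 6 are the full class: H/E/Out/B, H/E/Out/A, H/E/Stay/B, H/E/Stay/A, H/E/In/B, H/E/In/A.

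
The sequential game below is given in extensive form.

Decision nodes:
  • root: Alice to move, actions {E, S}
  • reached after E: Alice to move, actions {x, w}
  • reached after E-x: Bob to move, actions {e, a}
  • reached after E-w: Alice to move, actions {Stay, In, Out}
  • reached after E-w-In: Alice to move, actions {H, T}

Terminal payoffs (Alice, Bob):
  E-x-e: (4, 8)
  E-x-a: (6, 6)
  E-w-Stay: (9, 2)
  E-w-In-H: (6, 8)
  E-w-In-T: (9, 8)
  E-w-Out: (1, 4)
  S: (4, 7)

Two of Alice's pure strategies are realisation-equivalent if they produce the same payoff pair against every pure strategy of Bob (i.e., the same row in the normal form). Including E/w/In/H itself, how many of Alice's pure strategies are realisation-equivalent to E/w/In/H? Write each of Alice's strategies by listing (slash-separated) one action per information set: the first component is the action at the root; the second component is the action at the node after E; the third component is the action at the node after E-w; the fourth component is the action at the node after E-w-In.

Row for E/w/In/H (columns e, a): (6,8) (6,8).
Every one of Alice's information sets is on the play path for some reply by Bob when Alice follows E/w/In/H.
Changing the action at any of them therefore changes at least one column, so only E/w/In/H itself gives this row.

1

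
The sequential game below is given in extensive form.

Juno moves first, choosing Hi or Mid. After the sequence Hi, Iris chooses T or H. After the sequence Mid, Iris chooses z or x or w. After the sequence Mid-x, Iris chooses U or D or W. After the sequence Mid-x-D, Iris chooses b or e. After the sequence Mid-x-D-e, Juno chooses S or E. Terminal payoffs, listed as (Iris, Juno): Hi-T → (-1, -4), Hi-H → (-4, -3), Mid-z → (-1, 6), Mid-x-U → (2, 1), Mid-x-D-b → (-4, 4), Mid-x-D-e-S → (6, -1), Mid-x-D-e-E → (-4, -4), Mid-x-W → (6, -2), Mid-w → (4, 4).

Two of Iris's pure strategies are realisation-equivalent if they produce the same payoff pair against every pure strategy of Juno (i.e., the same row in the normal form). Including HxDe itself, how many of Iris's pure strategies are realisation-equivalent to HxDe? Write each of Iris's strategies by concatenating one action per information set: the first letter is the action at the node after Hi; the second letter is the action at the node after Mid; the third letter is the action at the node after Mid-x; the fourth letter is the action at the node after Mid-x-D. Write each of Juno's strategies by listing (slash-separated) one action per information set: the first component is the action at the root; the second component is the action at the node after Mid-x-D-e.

1

Row for HxDe (columns Hi/S, Hi/E, Mid/S, Mid/E): (-4,-3) (-4,-3) (6,-1) (-4,-4).
Every one of Iris's information sets is on the play path for some reply by Juno when Iris follows HxDe.
Changing the action at any of them therefore changes at least one column, so only HxDe itself gives this row.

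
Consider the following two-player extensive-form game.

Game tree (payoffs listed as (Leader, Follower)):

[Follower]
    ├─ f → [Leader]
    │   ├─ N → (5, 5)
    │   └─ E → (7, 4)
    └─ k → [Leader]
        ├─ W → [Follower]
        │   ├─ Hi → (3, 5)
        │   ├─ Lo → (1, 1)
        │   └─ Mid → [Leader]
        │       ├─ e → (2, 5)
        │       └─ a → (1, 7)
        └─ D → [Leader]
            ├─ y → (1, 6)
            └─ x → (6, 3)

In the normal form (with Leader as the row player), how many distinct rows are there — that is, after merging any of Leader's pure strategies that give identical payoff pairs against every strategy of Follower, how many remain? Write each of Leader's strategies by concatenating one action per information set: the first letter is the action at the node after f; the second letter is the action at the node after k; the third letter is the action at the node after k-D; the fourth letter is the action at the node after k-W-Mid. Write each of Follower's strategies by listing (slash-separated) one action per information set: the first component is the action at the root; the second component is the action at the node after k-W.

Leader has 16 pure strategies: NWye, NWya, NWxe, NWxa, NDye, NDya, NDxe, NDxa, EWye, EWya, EWxe, EWxa, EDye, EDya, EDxe, EDxa. Columns: f/Hi, f/Lo, f/Mid, k/Hi, k/Lo, k/Mid.
{NWye, NWxe} → row (5,5) (5,5) (5,5) (3,5) (1,1) (2,5)
{NWya, NWxa} → row (5,5) (5,5) (5,5) (3,5) (1,1) (1,7)
{NDye, NDya} → row (5,5) (5,5) (5,5) (1,6) (1,6) (1,6)
{NDxe, NDxa} → row (5,5) (5,5) (5,5) (6,3) (6,3) (6,3)
{EWye, EWxe} → row (7,4) (7,4) (7,4) (3,5) (1,1) (2,5)
{EWya, EWxa} → row (7,4) (7,4) (7,4) (3,5) (1,1) (1,7)
{EDye, EDya} → row (7,4) (7,4) (7,4) (1,6) (1,6) (1,6)
{EDxe, EDxa} → row (7,4) (7,4) (7,4) (6,3) (6,3) (6,3)
That's 8 distinct rows out of 16 strategies.

8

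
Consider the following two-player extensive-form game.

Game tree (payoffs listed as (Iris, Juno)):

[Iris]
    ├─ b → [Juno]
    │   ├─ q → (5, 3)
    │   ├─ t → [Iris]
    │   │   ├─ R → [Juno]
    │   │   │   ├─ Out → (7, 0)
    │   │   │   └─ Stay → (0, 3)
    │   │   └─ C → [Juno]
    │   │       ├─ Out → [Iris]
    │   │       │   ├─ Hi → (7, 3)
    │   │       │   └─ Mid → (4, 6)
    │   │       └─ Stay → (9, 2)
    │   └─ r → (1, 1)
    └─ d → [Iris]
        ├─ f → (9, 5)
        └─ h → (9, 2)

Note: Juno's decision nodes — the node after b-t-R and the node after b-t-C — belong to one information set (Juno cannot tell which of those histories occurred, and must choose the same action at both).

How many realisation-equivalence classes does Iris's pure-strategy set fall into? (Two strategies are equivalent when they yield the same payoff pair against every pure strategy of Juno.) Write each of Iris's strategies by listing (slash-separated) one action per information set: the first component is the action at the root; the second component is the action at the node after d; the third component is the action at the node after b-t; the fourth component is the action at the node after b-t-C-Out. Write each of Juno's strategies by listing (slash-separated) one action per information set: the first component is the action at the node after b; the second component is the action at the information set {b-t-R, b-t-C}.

5

Iris has 16 pure strategies: b/f/R/Hi, b/f/R/Mid, b/f/C/Hi, b/f/C/Mid, b/h/R/Hi, b/h/R/Mid, b/h/C/Hi, b/h/C/Mid, d/f/R/Hi, d/f/R/Mid, d/f/C/Hi, d/f/C/Mid, d/h/R/Hi, d/h/R/Mid, d/h/C/Hi, d/h/C/Mid. Columns: q/Out, q/Stay, t/Out, t/Stay, r/Out, r/Stay.
{b/f/R/Hi, b/f/R/Mid, b/h/R/Hi, b/h/R/Mid} → row (5,3) (5,3) (7,0) (0,3) (1,1) (1,1)
{b/f/C/Hi, b/h/C/Hi} → row (5,3) (5,3) (7,3) (9,2) (1,1) (1,1)
{b/f/C/Mid, b/h/C/Mid} → row (5,3) (5,3) (4,6) (9,2) (1,1) (1,1)
{d/f/R/Hi, d/f/R/Mid, d/f/C/Hi, d/f/C/Mid} → row (9,5) (9,5) (9,5) (9,5) (9,5) (9,5)
{d/h/R/Hi, d/h/R/Mid, d/h/C/Hi, d/h/C/Mid} → row (9,2) (9,2) (9,2) (9,2) (9,2) (9,2)
That's 5 distinct rows out of 16 strategies.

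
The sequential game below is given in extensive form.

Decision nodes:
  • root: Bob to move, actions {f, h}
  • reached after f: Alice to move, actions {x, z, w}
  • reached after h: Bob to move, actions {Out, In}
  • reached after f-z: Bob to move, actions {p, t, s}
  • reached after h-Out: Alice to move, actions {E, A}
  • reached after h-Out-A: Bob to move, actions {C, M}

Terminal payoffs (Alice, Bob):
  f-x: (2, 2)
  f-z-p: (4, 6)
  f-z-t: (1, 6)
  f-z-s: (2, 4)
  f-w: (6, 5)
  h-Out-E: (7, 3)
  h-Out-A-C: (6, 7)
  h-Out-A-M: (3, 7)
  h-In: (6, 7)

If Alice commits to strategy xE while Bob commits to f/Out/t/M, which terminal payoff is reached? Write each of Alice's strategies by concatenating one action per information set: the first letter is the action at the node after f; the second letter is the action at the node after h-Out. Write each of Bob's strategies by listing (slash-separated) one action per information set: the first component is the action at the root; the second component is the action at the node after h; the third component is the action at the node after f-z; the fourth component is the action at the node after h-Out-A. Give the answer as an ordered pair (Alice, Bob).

Trace the play path from the root:
  Bob plays f
  Alice plays x at [f]
→ terminal payoff (2, 2).
(Alice's choice at the node after h-Out is never reached on this path, so it doesn't affect the outcome.)

(2, 2)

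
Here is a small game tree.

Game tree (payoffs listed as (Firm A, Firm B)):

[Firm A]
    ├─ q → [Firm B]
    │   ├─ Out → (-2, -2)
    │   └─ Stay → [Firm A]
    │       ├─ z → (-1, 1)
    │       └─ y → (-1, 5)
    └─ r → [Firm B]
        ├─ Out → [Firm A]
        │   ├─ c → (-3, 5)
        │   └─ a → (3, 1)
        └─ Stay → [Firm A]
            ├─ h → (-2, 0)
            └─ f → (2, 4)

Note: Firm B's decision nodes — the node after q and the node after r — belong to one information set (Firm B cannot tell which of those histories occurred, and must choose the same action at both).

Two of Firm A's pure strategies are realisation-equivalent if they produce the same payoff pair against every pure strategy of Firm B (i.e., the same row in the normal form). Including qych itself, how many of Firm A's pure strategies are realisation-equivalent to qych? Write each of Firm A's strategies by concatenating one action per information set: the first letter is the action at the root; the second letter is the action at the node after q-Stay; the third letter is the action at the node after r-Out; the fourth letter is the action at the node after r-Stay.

4

Row for qych (columns Out, Stay): (-2,-2) (-1,5).
Under qych, Firm A's choice at the node after r-Out and at the node after r-Stay can never be reached regardless of what Firm B does, so varying those choices leaves every outcome unchanged.
Holding the reachable choices fixed and varying the unreachable ones freely already gives 2 × 2 = 4 equivalent strategies.
No other strategy reproduces this row, so those 4 are the full class: qych, qycf, qyah, qyaf.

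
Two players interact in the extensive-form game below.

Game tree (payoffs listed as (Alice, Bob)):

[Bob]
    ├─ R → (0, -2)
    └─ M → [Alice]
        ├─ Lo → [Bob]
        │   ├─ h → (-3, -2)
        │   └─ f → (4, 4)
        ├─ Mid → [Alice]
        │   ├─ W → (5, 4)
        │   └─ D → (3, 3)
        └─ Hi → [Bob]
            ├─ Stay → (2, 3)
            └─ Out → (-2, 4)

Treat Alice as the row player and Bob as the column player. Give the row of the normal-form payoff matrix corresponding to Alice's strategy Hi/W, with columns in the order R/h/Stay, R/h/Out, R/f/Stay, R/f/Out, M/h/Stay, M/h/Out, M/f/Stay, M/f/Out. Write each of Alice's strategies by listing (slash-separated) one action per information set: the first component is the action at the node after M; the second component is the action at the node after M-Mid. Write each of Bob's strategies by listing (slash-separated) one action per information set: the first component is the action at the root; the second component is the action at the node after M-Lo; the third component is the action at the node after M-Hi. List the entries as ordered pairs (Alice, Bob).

vs R/h/Stay: Bob plays R → (0, -2)
vs R/h/Out: Bob plays R → (0, -2)
vs R/f/Stay: Bob plays R → (0, -2)
vs R/f/Out: Bob plays R → (0, -2)
vs M/h/Stay: Bob plays M → Alice plays Hi at [M] → Bob plays Stay at [M-Hi] → (2, 3)
vs M/h/Out: Bob plays M → Alice plays Hi at [M] → Bob plays Out at [M-Hi] → (-2, 4)
vs M/f/Stay: Bob plays M → Alice plays Hi at [M] → Bob plays Stay at [M-Hi] → (2, 3)
vs M/f/Out: Bob plays M → Alice plays Hi at [M] → Bob plays Out at [M-Hi] → (-2, 4)

(0,-2) (0,-2) (0,-2) (0,-2) (2,3) (-2,4) (2,3) (-2,4)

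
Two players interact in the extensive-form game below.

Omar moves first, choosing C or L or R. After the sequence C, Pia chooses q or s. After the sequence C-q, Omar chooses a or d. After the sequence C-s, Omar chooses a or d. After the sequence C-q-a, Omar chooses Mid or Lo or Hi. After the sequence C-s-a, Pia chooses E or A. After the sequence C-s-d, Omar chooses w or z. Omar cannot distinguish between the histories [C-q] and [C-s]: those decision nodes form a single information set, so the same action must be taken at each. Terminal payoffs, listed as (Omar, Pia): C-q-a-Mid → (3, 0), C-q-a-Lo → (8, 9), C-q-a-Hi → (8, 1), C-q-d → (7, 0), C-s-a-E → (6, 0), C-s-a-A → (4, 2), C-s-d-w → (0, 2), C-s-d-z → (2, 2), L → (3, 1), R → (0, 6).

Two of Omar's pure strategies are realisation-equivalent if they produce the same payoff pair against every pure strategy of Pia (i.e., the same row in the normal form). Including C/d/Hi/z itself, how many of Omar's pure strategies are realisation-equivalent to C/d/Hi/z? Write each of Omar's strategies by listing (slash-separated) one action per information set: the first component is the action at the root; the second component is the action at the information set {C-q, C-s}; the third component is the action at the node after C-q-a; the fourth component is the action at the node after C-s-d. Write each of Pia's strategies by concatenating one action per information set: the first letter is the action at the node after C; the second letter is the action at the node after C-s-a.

3

Row for C/d/Hi/z (columns qE, qA, sE, sA): (7,0) (7,0) (2,2) (2,2).
Under C/d/Hi/z, Omar's choice at the node after C-q-a can never be reached regardless of what Pia does, so varying those choices leaves every outcome unchanged.
Holding the reachable choices fixed and varying the unreachable one freely already gives 3 equivalent strategies.
No other strategy reproduces this row, so those 3 are the full class: C/d/Mid/z, C/d/Lo/z, C/d/Hi/z.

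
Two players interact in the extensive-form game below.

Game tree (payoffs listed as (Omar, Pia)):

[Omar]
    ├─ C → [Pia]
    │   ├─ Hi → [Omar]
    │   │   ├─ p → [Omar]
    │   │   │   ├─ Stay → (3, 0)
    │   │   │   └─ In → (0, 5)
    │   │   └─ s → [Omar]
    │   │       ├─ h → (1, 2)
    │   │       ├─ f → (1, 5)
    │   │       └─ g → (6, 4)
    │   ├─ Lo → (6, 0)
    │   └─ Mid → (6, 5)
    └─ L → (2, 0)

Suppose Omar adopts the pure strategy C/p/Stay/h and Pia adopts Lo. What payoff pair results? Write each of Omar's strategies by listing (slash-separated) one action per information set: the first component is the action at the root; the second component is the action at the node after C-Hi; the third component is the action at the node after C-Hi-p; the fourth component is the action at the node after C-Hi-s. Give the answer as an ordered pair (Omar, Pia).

Trace the play path from the root:
  Omar plays C
  Pia plays Lo at [C]
→ terminal payoff (6, 0).
(Omar's choice at the node after C-Hi is never reached on this path, so it doesn't affect the outcome.)

(6, 0)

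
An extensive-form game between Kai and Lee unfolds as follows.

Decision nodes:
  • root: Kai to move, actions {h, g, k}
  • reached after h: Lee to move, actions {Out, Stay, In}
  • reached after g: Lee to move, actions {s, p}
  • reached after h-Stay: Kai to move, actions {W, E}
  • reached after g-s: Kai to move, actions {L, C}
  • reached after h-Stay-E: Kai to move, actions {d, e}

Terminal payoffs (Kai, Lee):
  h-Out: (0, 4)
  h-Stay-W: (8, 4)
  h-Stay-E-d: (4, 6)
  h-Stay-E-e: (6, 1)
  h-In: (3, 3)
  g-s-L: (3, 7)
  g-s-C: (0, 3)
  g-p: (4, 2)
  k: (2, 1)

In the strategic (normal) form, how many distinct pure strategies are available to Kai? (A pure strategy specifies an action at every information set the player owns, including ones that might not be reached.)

Kai owns the root with actions {h, g, k} — three choices.
Kai owns the node after h-Stay with actions {W, E} — two choices.
Kai owns the node after g-s with actions {L, C} — two choices.
Kai owns the node after h-Stay-E with actions {d, e} — two choices.
A pure strategy fixes one action at each information set independently, so the count is the product 3 × 2 × 2 × 2 = 24.

24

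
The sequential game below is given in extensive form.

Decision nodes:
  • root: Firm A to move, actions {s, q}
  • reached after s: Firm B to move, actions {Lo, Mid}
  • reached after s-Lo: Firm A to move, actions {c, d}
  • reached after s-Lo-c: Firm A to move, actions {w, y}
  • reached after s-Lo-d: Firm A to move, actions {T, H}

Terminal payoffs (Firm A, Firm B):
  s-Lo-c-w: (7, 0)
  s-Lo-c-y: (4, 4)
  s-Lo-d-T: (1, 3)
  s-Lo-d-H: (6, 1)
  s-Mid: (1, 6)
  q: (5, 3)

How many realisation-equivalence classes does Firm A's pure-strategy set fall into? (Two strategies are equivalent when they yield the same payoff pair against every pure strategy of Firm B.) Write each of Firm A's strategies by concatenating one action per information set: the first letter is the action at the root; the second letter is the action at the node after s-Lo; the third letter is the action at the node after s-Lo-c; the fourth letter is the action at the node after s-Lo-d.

Firm A has 16 pure strategies: scwT, scwH, scyT, scyH, sdwT, sdwH, sdyT, sdyH, qcwT, qcwH, qcyT, qcyH, qdwT, qdwH, qdyT, qdyH. Columns: Lo, Mid.
{scwT, scwH} → row (7,0) (1,6)
{scyT, scyH} → row (4,4) (1,6)
{sdwT, sdyT} → row (1,3) (1,6)
{sdwH, sdyH} → row (6,1) (1,6)
{qcwT, qcwH, qcyT, qcyH, qdwT, qdwH, qdyT, qdyH} → row (5,3) (5,3)
That's 5 distinct rows out of 16 strategies.

5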